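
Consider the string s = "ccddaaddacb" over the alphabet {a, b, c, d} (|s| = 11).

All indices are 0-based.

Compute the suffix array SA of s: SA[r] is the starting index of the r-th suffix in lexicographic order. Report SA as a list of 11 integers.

[4, 8, 5, 10, 9, 0, 1, 3, 7, 2, 6]

sorted suffixes:
  #0 SA[0]=4  'aaddacb'
  #1 SA[1]=8  'acb'
  #2 SA[2]=5  'addacb'
  #3 SA[3]=10  'b'
  #4 SA[4]=9  'cb'
  #5 SA[5]=0  'ccddaaddacb'
  #6 SA[6]=1  'cddaaddacb'
  #7 SA[7]=3  'daaddacb'
  #8 SA[8]=7  'dacb'
  #9 SA[9]=2  'ddaaddacb'
  #10 SA[10]=6  'ddacb'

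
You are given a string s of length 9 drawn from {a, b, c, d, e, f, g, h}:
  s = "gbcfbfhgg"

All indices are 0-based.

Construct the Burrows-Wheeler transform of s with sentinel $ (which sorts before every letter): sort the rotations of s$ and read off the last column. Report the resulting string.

ggfbcbg$hf

rank  rotation    last
    0  $gbcfbfhgg  g
    1  bcfbfhgg$g  g
    2  bfhgg$gbcf  f
    3  cfbfhgg$gb  b
    4  fbfhgg$gbc  c
    5  fhgg$gbcfb  b
    6  g$gbcfbfhg  g
    7  gbcfbfhgg$  $
    8  gg$gbcfbfh  h
    9  hgg$gbcfbf  f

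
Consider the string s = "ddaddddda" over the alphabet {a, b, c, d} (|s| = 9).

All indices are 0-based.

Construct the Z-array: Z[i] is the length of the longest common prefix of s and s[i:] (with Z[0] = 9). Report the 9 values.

Z[0]=9
i=1: outside box; Z[1]=1 grow→box=[1,2)
i=2: outside box; Z[2]=0
i=3: outside box; Z[3]=2 grow→box=[3,5)
i=4: min(r-i=1, Z[1]=1)=1; Z[4]=2 grow→box=[4,6)
i=5: min(r-i=1, Z[1]=1)=1; Z[5]=2 grow→box=[5,7)
i=6: min(r-i=1, Z[1]=1)=1; Z[6]=3 grow→box=[6,9)
i=7: min(r-i=2, Z[1]=1)=1; Z[7]=1
i=8: min(r-i=1, Z[2]=0)=0; Z[8]=0

[9, 1, 0, 2, 2, 2, 3, 1, 0]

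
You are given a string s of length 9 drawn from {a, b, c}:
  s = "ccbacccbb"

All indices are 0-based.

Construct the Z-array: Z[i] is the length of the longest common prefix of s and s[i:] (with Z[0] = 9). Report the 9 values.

Z[0]=9
i=1: outside box; Z[1]=1 grow→box=[1,2)
i=2: outside box; Z[2]=0
i=3: outside box; Z[3]=0
i=4: outside box; Z[4]=2 grow→box=[4,6)
i=5: min(r-i=1, Z[1]=1)=1; Z[5]=3 grow→box=[5,8)
i=6: min(r-i=2, Z[1]=1)=1; Z[6]=1
i=7: min(r-i=1, Z[2]=0)=0; Z[7]=0
i=8: outside box; Z[8]=0

[9, 1, 0, 0, 2, 3, 1, 0, 0]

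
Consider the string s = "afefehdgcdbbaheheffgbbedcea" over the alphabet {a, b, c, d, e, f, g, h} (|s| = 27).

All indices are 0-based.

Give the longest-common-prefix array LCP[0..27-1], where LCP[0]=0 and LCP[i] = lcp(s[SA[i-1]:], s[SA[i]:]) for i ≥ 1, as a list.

[0, 1, 1, 0, 1, 2, 1, 0, 1, 0, 1, 1, 0, 1, 1, 2, 1, 2, 0, 2, 1, 1, 0, 1, 0, 1, 2]

rank→(start, suffix):
  0 → (26, 'a')
  1 → (0, 'afefehdgcdbbaheheffgbbedcea')
  2 → (12, 'aheheffgbbedcea')
  3 → (11, 'baheheffgbbedcea')
  4 → (10, 'bbaheheffgbbedcea')
  5 → (20, 'bbedcea')
  6 → (21, 'bedcea')
  7 → (8, 'cdbbaheheffgbbedcea')
  8 → (24, 'cea')
  9 → (9, 'dbbaheheffgbbedcea')
  10 → (23, 'dcea')
  11 → (6, 'dgcdbbaheheffgbbedcea')
  12 → (25, 'ea')
  13 → (22, 'edcea')
  14 → (2, 'efehdgcdbbaheheffgbbedcea')
  15 → (16, 'effgbbedcea')
  16 → (4, 'ehdgcdbbaheheffgbbedcea')
  17 → (14, 'eheffgbbedcea')
  18 → (1, 'fefehdgcdbbaheheffgbbedcea')
  19 → (3, 'fehdgcdbbaheheffgbbedcea')
  20 → (17, 'ffgbbedcea')
  21 → (18, 'fgbbedcea')
  22 → (19, 'gbbedcea')
  23 → (7, 'gcdbbaheheffgbbedcea')
  24 → (5, 'hdgcdbbaheheffgbbedcea')
  25 → (15, 'heffgbbedcea')
  26 → (13, 'heheffgbbedcea')

SA = [26, 0, 12, 11, 10, 20, 21, 8, 24, 9, 23, 6, 25, 22, 2, 16, 4, 14, 1, 3, 17, 18, 19, 7, 5, 15, 13]
rank  pair      lcp
   1  s[26:],s[0:]  1  'a'
   2  s[0:],s[12:]  1  'a'
   3  s[12:],s[11:]  0  ''
   4  s[11:],s[10:]  1  'b'
   5  s[10:],s[20:]  2  'bb'
   6  s[20:],s[21:]  1  'b'
   7  s[21:],s[8:]  0  ''
   8  s[8:],s[24:]  1  'c'
   9  s[24:],s[9:]  0  ''
  10  s[9:],s[23:]  1  'd'
  11  s[23:],s[6:]  1  'd'
  12  s[6:],s[25:]  0  ''
  13  s[25:],s[22:]  1  'e'
  14  s[22:],s[2:]  1  'e'
  15  s[2:],s[16:]  2  'ef'
  16  s[16:],s[4:]  1  'e'
  17  s[4:],s[14:]  2  'eh'
  18  s[14:],s[1:]  0  ''
  19  s[1:],s[3:]  2  'fe'
  20  s[3:],s[17:]  1  'f'
  21  s[17:],s[18:]  1  'f'
  22  s[18:],s[19:]  0  ''
  23  s[19:],s[7:]  1  'g'
  24  s[7:],s[5:]  0  ''
  25  s[5:],s[15:]  1  'h'
  26  s[15:],s[13:]  2  'he'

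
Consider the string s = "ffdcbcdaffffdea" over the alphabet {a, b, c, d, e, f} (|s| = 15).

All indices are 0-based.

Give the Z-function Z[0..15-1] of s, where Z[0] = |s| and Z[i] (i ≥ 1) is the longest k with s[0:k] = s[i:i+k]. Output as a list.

[15, 1, 0, 0, 0, 0, 0, 0, 2, 2, 3, 1, 0, 0, 0]

Z[0]=15
i=1: outside box; Z[1]=1 scan→box=[1,2)
i=2: outside box; Z[2]=0
i=3: outside box; Z[3]=0
i=4: outside box; Z[4]=0
i=5: outside box; Z[5]=0
i=6: outside box; Z[6]=0
i=7: outside box; Z[7]=0
i=8: outside box; Z[8]=2 scan→box=[8,10)
i=9: min(r-i=1, Z[1]=1)=1; Z[9]=2 scan→box=[9,11)
i=10: min(r-i=1, Z[1]=1)=1; Z[10]=3 scan→box=[10,13)
i=11: min(r-i=2, Z[1]=1)=1; Z[11]=1
i=12: min(r-i=1, Z[2]=0)=0; Z[12]=0
i=13: outside box; Z[13]=0
i=14: outside box; Z[14]=0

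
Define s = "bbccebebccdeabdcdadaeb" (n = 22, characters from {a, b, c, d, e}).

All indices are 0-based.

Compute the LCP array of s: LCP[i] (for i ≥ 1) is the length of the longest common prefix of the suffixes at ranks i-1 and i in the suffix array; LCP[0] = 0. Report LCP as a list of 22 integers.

[0, 1, 1, 0, 1, 1, 3, 1, 1, 0, 2, 1, 2, 1, 0, 2, 1, 1, 0, 1, 2, 2]

sorted suffixes:
  #0 SA[0]=12  'abdcdadaeb'
  #1 SA[1]=17  'adaeb'
  #2 SA[2]=19  'aeb'
  #3 SA[3]=21  'b'
  #4 SA[4]=0  'bbccebebccdeabdcdadaeb'
  #5 SA[5]=7  'bccdeabdcdadaeb'
  #6 SA[6]=1  'bccebebccdeabdcdadaeb'
  #7 SA[7]=13  'bdcdadaeb'
  #8 SA[8]=5  'bebccdeabdcdadaeb'
  #9 SA[9]=8  'ccdeabdcdadaeb'
  #10 SA[10]=2  'ccebebccdeabdcdadaeb'
  #11 SA[11]=15  'cdadaeb'
  #12 SA[12]=9  'cdeabdcdadaeb'
  #13 SA[13]=3  'cebebccdeabdcdadaeb'
  #14 SA[14]=16  'dadaeb'
  #15 SA[15]=18  'daeb'
  #16 SA[16]=14  'dcdadaeb'
  #17 SA[17]=10  'deabdcdadaeb'
  #18 SA[18]=11  'eabdcdadaeb'
  #19 SA[19]=20  'eb'
  #20 SA[20]=6  'ebccdeabdcdadaeb'
  #21 SA[21]=4  'ebebccdeabdcdadaeb'

SA = [12, 17, 19, 21, 0, 7, 1, 13, 5, 8, 2, 15, 9, 3, 16, 18, 14, 10, 11, 20, 6, 4]
[i] adj suffixes → lcp
  [1] 12/17 → 1 ('a')
  [2] 17/19 → 1 ('a')
  [3] 19/21 → 0 ('')
  [4] 21/0 → 1 ('b')
  [5] 0/7 → 1 ('b')
  [6] 7/1 → 3 ('bcc')
  [7] 1/13 → 1 ('b')
  [8] 13/5 → 1 ('b')
  [9] 5/8 → 0 ('')
  [10] 8/2 → 2 ('cc')
  [11] 2/15 → 1 ('c')
  [12] 15/9 → 2 ('cd')
  [13] 9/3 → 1 ('c')
  [14] 3/16 → 0 ('')
  [15] 16/18 → 2 ('da')
  [16] 18/14 → 1 ('d')
  [17] 14/10 → 1 ('d')
  [18] 10/11 → 0 ('')
  [19] 11/20 → 1 ('e')
  [20] 20/6 → 2 ('eb')
  [21] 6/4 → 2 ('eb')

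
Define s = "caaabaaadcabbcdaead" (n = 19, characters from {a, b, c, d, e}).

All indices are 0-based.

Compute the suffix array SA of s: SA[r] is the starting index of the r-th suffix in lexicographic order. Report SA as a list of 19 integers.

[1, 5, 2, 6, 3, 10, 17, 7, 15, 4, 11, 12, 0, 9, 13, 18, 14, 8, 16]

rank→(start, suffix):
  0 → (1, 'aaabaaadcabbcdaead')
  1 → (5, 'aaadcabbcdaead')
  2 → (2, 'aabaaadcabbcdaead')
  3 → (6, 'aadcabbcdaead')
  4 → (3, 'abaaadcabbcdaead')
  5 → (10, 'abbcdaead')
  6 → (17, 'ad')
  7 → (7, 'adcabbcdaead')
  8 → (15, 'aead')
  9 → (4, 'baaadcabbcdaead')
  10 → (11, 'bbcdaead')
  11 → (12, 'bcdaead')
  12 → (0, 'caaabaaadcabbcdaead')
  13 → (9, 'cabbcdaead')
  14 → (13, 'cdaead')
  15 → (18, 'd')
  16 → (14, 'daead')
  17 → (8, 'dcabbcdaead')
  18 → (16, 'ead')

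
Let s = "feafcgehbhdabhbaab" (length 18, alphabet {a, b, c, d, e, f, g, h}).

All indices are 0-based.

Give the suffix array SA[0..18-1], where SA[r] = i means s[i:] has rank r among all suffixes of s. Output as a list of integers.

[15, 16, 11, 2, 17, 14, 12, 8, 4, 10, 1, 6, 3, 0, 5, 13, 7, 9]

rank | idx | suffix
   0 |  15 | aab
   1 |  16 | ab
   2 |  11 | abhbaab
   3 |   2 | afcgehbhdabhbaab
   4 |  17 | b
   5 |  14 | baab
   6 |  12 | bhbaab
   7 |   8 | bhdabhbaab
   8 |   4 | cgehbhdabhbaab
   9 |  10 | dabhbaab
  10 |   1 | eafcgehbhdabhbaab
  11 |   6 | ehbhdabhbaab
  12 |   3 | fcgehbhdabhbaab
  13 |   0 | feafcgehbhdabhbaab
  14 |   5 | gehbhdabhbaab
  15 |  13 | hbaab
  16 |   7 | hbhdabhbaab
  17 |   9 | hdabhbaab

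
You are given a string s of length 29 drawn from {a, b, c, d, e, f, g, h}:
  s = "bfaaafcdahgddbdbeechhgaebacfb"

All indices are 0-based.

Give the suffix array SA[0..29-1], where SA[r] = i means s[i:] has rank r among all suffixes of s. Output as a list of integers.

sorted suffixes:
  #0 SA[0]=2  'aaafcdahgddbdbeechhgaebacfb'
  #1 SA[1]=3  'aafcdahgddbdbeechhgaebacfb'
  #2 SA[2]=25  'acfb'
  #3 SA[3]=22  'aebacfb'
  #4 SA[4]=4  'afcdahgddbdbeechhgaebacfb'
  #5 SA[5]=8  'ahgddbdbeechhgaebacfb'
  #6 SA[6]=28  'b'
  #7 SA[7]=24  'bacfb'
  #8 SA[8]=13  'bdbeechhgaebacfb'
  #9 SA[9]=15  'beechhgaebacfb'
  #10 SA[10]=0  'bfaaafcdahgddbdbeechhgaebacfb'
  #11 SA[11]=6  'cdahgddbdbeechhgaebacfb'
  #12 SA[12]=26  'cfb'
  #13 SA[13]=18  'chhgaebacfb'
  #14 SA[14]=7  'dahgddbdbeechhgaebacfb'
  #15 SA[15]=12  'dbdbeechhgaebacfb'
  #16 SA[16]=14  'dbeechhgaebacfb'
  #17 SA[17]=11  'ddbdbeechhgaebacfb'
  #18 SA[18]=23  'ebacfb'
  #19 SA[19]=17  'echhgaebacfb'
  #20 SA[20]=16  'eechhgaebacfb'
  #21 SA[21]=1  'faaafcdahgddbdbeechhgaebacfb'
  #22 SA[22]=27  'fb'
  #23 SA[23]=5  'fcdahgddbdbeechhgaebacfb'
  #24 SA[24]=21  'gaebacfb'
  #25 SA[25]=10  'gddbdbeechhgaebacfb'
  #26 SA[26]=20  'hgaebacfb'
  #27 SA[27]=9  'hgddbdbeechhgaebacfb'
  #28 SA[28]=19  'hhgaebacfb'

[2, 3, 25, 22, 4, 8, 28, 24, 13, 15, 0, 6, 26, 18, 7, 12, 14, 11, 23, 17, 16, 1, 27, 5, 21, 10, 20, 9, 19]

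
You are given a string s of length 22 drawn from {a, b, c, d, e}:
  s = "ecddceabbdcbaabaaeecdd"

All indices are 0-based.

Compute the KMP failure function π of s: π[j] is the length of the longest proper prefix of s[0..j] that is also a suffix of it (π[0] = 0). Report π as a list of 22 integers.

π[0] = 0
j=1 s[j]='c': π[1]=0 (border '')
j=2 s[j]='d': π[2]=0 (border '')
j=3 s[j]='d': π[3]=0 (border '')
j=4 s[j]='c': π[4]=0 (border '')
j=5 s[j]='e': π[5]=1 (border 'e')
j=6 s[j]='a': k: 1→0; π[6]=0 (border '')
j=7 s[j]='b': π[7]=0 (border '')
j=8 s[j]='b': π[8]=0 (border '')
j=9 s[j]='d': π[9]=0 (border '')
j=10 s[j]='c': π[10]=0 (border '')
j=11 s[j]='b': π[11]=0 (border '')
j=12 s[j]='a': π[12]=0 (border '')
j=13 s[j]='a': π[13]=0 (border '')
j=14 s[j]='b': π[14]=0 (border '')
j=15 s[j]='a': π[15]=0 (border '')
j=16 s[j]='a': π[16]=0 (border '')
j=17 s[j]='e': π[17]=1 (border 'e')
j=18 s[j]='e': k: 1→0; π[18]=1 (border 'e')
j=19 s[j]='c': π[19]=2 (border 'ec')
j=20 s[j]='d': π[20]=3 (border 'ecd')
j=21 s[j]='d': π[21]=4 (border 'ecdd')

[0, 0, 0, 0, 0, 1, 0, 0, 0, 0, 0, 0, 0, 0, 0, 0, 0, 1, 1, 2, 3, 4]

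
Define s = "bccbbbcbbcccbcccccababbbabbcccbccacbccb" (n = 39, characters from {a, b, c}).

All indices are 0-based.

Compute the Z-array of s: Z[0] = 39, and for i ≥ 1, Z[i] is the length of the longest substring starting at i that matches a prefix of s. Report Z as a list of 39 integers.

[39, 0, 0, 1, 1, 2, 0, 1, 3, 0, 0, 0, 3, 0, 0, 0, 0, 0, 0, 1, 0, 1, 1, 1, 0, 1, 3, 0, 0, 0, 3, 0, 0, 0, 0, 4, 0, 0, 1]

Z[0]=39
i=1: i≥r, start 0; Z[1]=0
i=2: i≥r, start 0; Z[2]=0
i=3: i≥r, start 0; Z[3]=1 scan→box=[3,4)
i=4: i≥r, start 0; Z[4]=1 scan→box=[4,5)
i=5: i≥r, start 0; Z[5]=2 scan→box=[5,7)
i=6: min(r-i=1, Z[1]=0)=0; Z[6]=0
i=7: i≥r, start 0; Z[7]=1 scan→box=[7,8)
i=8: i≥r, start 0; Z[8]=3 scan→box=[8,11)
i=9: min(r-i=2, Z[1]=0)=0; Z[9]=0
i=10: min(r-i=1, Z[2]=0)=0; Z[10]=0
i=11: i≥r, start 0; Z[11]=0
i=12: i≥r, start 0; Z[12]=3 scan→box=[12,15)
i=13: min(r-i=2, Z[1]=0)=0; Z[13]=0
i=14: min(r-i=1, Z[2]=0)=0; Z[14]=0
i=15: i≥r, start 0; Z[15]=0
i=16: i≥r, start 0; Z[16]=0
i=17: i≥r, start 0; Z[17]=0
i=18: i≥r, start 0; Z[18]=0
i=19: i≥r, start 0; Z[19]=1 scan→box=[19,20)
i=20: i≥r, start 0; Z[20]=0
i=21: i≥r, start 0; Z[21]=1 scan→box=[21,22)
i=22: i≥r, start 0; Z[22]=1 scan→box=[22,23)
i=23: i≥r, start 0; Z[23]=1 scan→box=[23,24)
i=24: i≥r, start 0; Z[24]=0
i=25: i≥r, start 0; Z[25]=1 scan→box=[25,26)
i=26: i≥r, start 0; Z[26]=3 scan→box=[26,29)
i=27: min(r-i=2, Z[1]=0)=0; Z[27]=0
i=28: min(r-i=1, Z[2]=0)=0; Z[28]=0
i=29: i≥r, start 0; Z[29]=0
i=30: i≥r, start 0; Z[30]=3 scan→box=[30,33)
i=31: min(r-i=2, Z[1]=0)=0; Z[31]=0
i=32: min(r-i=1, Z[2]=0)=0; Z[32]=0
i=33: i≥r, start 0; Z[33]=0
i=34: i≥r, start 0; Z[34]=0
i=35: i≥r, start 0; Z[35]=4 scan→box=[35,39)
i=36: min(r-i=3, Z[1]=0)=0; Z[36]=0
i=37: min(r-i=2, Z[2]=0)=0; Z[37]=0
i=38: min(r-i=1, Z[3]=1)=1; Z[38]=1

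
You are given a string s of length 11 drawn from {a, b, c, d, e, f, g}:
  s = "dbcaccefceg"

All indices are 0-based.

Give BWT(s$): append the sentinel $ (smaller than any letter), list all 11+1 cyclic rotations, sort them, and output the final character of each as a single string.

gcdbacf$ccee

rank  rotation      last
    0  $dbcaccefceg  g
    1  accefceg$dbc  c
    2  bcaccefceg$d  d
    3  caccefceg$db  b
    4  ccefceg$dbca  a
    5  cefceg$dbcac  c
    6  ceg$dbcaccef  f
    7  dbcaccefceg$  $
    8  efceg$dbcacc  c
    9  eg$dbcaccefc  c
   10  fceg$dbcacce  e
   11  g$dbcaccefce  e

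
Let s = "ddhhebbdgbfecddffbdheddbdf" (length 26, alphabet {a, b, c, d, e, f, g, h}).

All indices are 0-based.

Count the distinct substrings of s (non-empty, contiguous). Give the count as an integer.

rank | idx | suffix
   0 |   5 | bbdgbfecddffbdheddbdf
   1 |  23 | bdf
   2 |   6 | bdgbfecddffbdheddbdf
   3 |  17 | bdheddbdf
   4 |   9 | bfecddffbdheddbdf
   5 |  12 | cddffbdheddbdf
   6 |  22 | dbdf
   7 |  21 | ddbdf
   8 |  13 | ddffbdheddbdf
   9 |   0 | ddhhebbdgbfecddffbdheddbdf
  10 |  24 | df
  11 |  14 | dffbdheddbdf
  12 |   7 | dgbfecddffbdheddbdf
  13 |  18 | dheddbdf
  14 |   1 | dhhebbdgbfecddffbdheddbdf
  15 |   4 | ebbdgbfecddffbdheddbdf
  16 |  11 | ecddffbdheddbdf
  17 |  20 | eddbdf
  18 |  25 | f
  19 |  16 | fbdheddbdf
  20 |  10 | fecddffbdheddbdf
  21 |  15 | ffbdheddbdf
  22 |   8 | gbfecddffbdheddbdf
  23 |   3 | hebbdgbfecddffbdheddbdf
  24 |  19 | heddbdf
  25 |   2 | hhebbdgbfecddffbdheddbdf

SA = [5, 23, 6, 17, 9, 12, 22, 21, 13, 0, 24, 14, 7, 18, 1, 4, 11, 20, 25, 16, 10, 15, 8, 3, 19, 2]
i: (SA[i-1],SA[i]) lcp shared
  1: (5,23) 1 'b'
  2: (23,6) 2 'bd'
  3: (6,17) 2 'bd'
  4: (17,9) 1 'b'
  5: (9,12) 0 ''
  6: (12,22) 0 ''
  7: (22,21) 1 'd'
  8: (21,13) 2 'dd'
  9: (13,0) 2 'dd'
  10: (0,24) 1 'd'
  11: (24,14) 2 'df'
  12: (14,7) 1 'd'
  13: (7,18) 1 'd'
  14: (18,1) 2 'dh'
  15: (1,4) 0 ''
  16: (4,11) 1 'e'
  17: (11,20) 1 'e'
  18: (20,25) 0 ''
  19: (25,16) 1 'f'
  20: (16,10) 1 'f'
  21: (10,15) 1 'f'
  22: (15,8) 0 ''
  23: (8,3) 0 ''
  24: (3,19) 2 'he'
  25: (19,2) 1 'h'

n(n+1)/2 = 26·27/2 = 351
Σ LCP = 0 + 1 + 2 + 2 + 1 + 0 + 0 + 1 + 2 + 2 + 1 + 2 + 1 + 1 + 2 + 0 + 1 + 1 + 0 + 1 + 1 + 1 + 0 + 0 + 2 + 1 = 26
distinct = 351 − 26 = 325

325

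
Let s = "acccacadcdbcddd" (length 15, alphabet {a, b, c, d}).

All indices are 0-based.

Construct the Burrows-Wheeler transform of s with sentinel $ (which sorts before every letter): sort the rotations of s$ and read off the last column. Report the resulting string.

rank  rotation          last
    0  $acccacadcdbcddd  d
    1  acadcdbcddd$accc  c
    2  acccacadcdbcddd$  $
    3  adcdbcddd$acccac  c
    4  bcddd$acccacadcd  d
    5  cacadcdbcddd$acc  c
    6  cadcdbcddd$accca  a
    7  ccacadcdbcddd$ac  c
    8  cccacadcdbcddd$a  a
    9  cdbcddd$acccacad  d
   10  cddd$acccacadcdb  b
   11  d$acccacadcdbcdd  d
   12  dbcddd$acccacadc  c
   13  dcdbcddd$acccaca  a
   14  dd$acccacadcdbcd  d
   15  ddd$acccacadcdbc  c

dc$cdcacadbdcadc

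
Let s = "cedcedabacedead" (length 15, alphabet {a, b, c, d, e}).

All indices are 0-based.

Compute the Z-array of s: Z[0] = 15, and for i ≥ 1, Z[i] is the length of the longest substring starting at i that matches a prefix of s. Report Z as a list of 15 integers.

[15, 0, 0, 3, 0, 0, 0, 0, 0, 3, 0, 0, 0, 0, 0]

Z[0]=15
i=1: fresh scan; Z[1]=0
i=2: fresh scan; Z[2]=0
i=3: fresh scan; Z[3]=3 scan→box=[3,6)
i=4: min(r-i=2, Z[1]=0)=0; Z[4]=0
i=5: min(r-i=1, Z[2]=0)=0; Z[5]=0
i=6: fresh scan; Z[6]=0
i=7: fresh scan; Z[7]=0
i=8: fresh scan; Z[8]=0
i=9: fresh scan; Z[9]=3 scan→box=[9,12)
i=10: min(r-i=2, Z[1]=0)=0; Z[10]=0
i=11: min(r-i=1, Z[2]=0)=0; Z[11]=0
i=12: fresh scan; Z[12]=0
i=13: fresh scan; Z[13]=0
i=14: fresh scan; Z[14]=0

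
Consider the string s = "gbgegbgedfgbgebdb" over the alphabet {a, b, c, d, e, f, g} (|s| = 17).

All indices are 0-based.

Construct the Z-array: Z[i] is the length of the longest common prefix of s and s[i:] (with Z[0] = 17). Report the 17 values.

Z[0]=17
i=1: i≥r, start 0; Z[1]=0
i=2: i≥r, start 0; Z[2]=1 extend→box=[2,3)
i=3: i≥r, start 0; Z[3]=0
i=4: i≥r, start 0; Z[4]=4 extend→box=[4,8)
i=5: min(r-i=3, Z[1]=0)=0; Z[5]=0
i=6: min(r-i=2, Z[2]=1)=1; Z[6]=1
i=7: min(r-i=1, Z[3]=0)=0; Z[7]=0
i=8: i≥r, start 0; Z[8]=0
i=9: i≥r, start 0; Z[9]=0
i=10: i≥r, start 0; Z[10]=4 extend→box=[10,14)
i=11: min(r-i=3, Z[1]=0)=0; Z[11]=0
i=12: min(r-i=2, Z[2]=1)=1; Z[12]=1
i=13: min(r-i=1, Z[3]=0)=0; Z[13]=0
i=14: i≥r, start 0; Z[14]=0
i=15: i≥r, start 0; Z[15]=0
i=16: i≥r, start 0; Z[16]=0

[17, 0, 1, 0, 4, 0, 1, 0, 0, 0, 4, 0, 1, 0, 0, 0, 0]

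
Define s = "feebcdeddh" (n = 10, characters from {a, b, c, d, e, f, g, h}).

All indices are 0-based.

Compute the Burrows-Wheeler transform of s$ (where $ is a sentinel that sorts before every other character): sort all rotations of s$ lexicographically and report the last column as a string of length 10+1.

hebecdedf$d

rank  rotation     last
    0  $feebcdeddh  h
    1  bcdeddh$fee  e
    2  cdeddh$feeb  b
    3  ddh$feebcde  e
    4  deddh$feebc  c
    5  dh$feebcded  d
    6  ebcdeddh$fe  e
    7  eddh$feebcd  d
    8  eebcdeddh$f  f
    9  feebcdeddh$  $
   10  h$feebcdedd  d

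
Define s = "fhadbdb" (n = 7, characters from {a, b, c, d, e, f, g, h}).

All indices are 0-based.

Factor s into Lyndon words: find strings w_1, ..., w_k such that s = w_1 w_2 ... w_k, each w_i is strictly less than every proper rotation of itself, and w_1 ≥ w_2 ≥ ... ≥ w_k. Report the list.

emit factor 1: 'fh' (i=0, period=2)
emit factor 2: 'adbdb' (i=2, period=5)

["fh", "adbdb"]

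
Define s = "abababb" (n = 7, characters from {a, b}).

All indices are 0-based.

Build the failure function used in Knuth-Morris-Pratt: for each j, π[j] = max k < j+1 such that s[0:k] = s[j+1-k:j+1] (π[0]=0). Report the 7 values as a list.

π[0] = 0
j=1 s[j]='b': π[1]=0 (border '')
j=2 s[j]='a': π[2]=1 (border 'a')
j=3 s[j]='b': π[3]=2 (border 'ab')
j=4 s[j]='a': π[4]=3 (border 'aba')
j=5 s[j]='b': π[5]=4 (border 'abab')
j=6 s[j]='b': k: 4→2→0; π[6]=0 (border '')

[0, 0, 1, 2, 3, 4, 0]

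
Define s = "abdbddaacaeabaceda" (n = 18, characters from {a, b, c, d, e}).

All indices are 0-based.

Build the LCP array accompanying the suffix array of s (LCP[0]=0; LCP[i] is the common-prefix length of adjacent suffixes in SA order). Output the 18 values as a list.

[0, 1, 1, 2, 1, 2, 1, 0, 1, 2, 0, 1, 0, 2, 1, 1, 0, 1]

sorted suffixes:
  #0 SA[0]=17  'a'
  #1 SA[1]=6  'aacaeabaceda'
  #2 SA[2]=11  'abaceda'
  #3 SA[3]=0  'abdbddaacaeabaceda'
  #4 SA[4]=7  'acaeabaceda'
  #5 SA[5]=13  'aceda'
  #6 SA[6]=9  'aeabaceda'
  #7 SA[7]=12  'baceda'
  #8 SA[8]=1  'bdbddaacaeabaceda'
  #9 SA[9]=3  'bddaacaeabaceda'
  #10 SA[10]=8  'caeabaceda'
  #11 SA[11]=14  'ceda'
  #12 SA[12]=16  'da'
  #13 SA[13]=5  'daacaeabaceda'
  #14 SA[14]=2  'dbddaacaeabaceda'
  #15 SA[15]=4  'ddaacaeabaceda'
  #16 SA[16]=10  'eabaceda'
  #17 SA[17]=15  'eda'

SA = [17, 6, 11, 0, 7, 13, 9, 12, 1, 3, 8, 14, 16, 5, 2, 4, 10, 15]
[i] adj suffixes → lcp
  [1] 17/6 → 1 ('a')
  [2] 6/11 → 1 ('a')
  [3] 11/0 → 2 ('ab')
  [4] 0/7 → 1 ('a')
  [5] 7/13 → 2 ('ac')
  [6] 13/9 → 1 ('a')
  [7] 9/12 → 0 ('')
  [8] 12/1 → 1 ('b')
  [9] 1/3 → 2 ('bd')
  [10] 3/8 → 0 ('')
  [11] 8/14 → 1 ('c')
  [12] 14/16 → 0 ('')
  [13] 16/5 → 2 ('da')
  [14] 5/2 → 1 ('d')
  [15] 2/4 → 1 ('d')
  [16] 4/10 → 0 ('')
  [17] 10/15 → 1 ('e')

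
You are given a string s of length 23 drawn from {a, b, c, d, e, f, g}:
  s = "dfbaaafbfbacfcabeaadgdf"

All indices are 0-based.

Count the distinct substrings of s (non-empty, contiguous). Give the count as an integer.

rank | idx | suffix
   0 |   3 | aaafbfbacfcabeaadgdf
   1 |  17 | aadgdf
   2 |   4 | aafbfbacfcabeaadgdf
   3 |  14 | abeaadgdf
   4 |  10 | acfcabeaadgdf
   5 |  18 | adgdf
   6 |   5 | afbfbacfcabeaadgdf
   7 |   2 | baaafbfbacfcabeaadgdf
   8 |   9 | bacfcabeaadgdf
   9 |  15 | beaadgdf
  10 |   7 | bfbacfcabeaadgdf
  11 |  13 | cabeaadgdf
  12 |  11 | cfcabeaadgdf
  13 |  21 | df
  14 |   0 | dfbaaafbfbacfcabeaadgdf
  15 |  19 | dgdf
  16 |  16 | eaadgdf
  17 |  22 | f
  18 |   1 | fbaaafbfbacfcabeaadgdf
  19 |   8 | fbacfcabeaadgdf
  20 |   6 | fbfbacfcabeaadgdf
  21 |  12 | fcabeaadgdf
  22 |  20 | gdf

SA = [3, 17, 4, 14, 10, 18, 5, 2, 9, 15, 7, 13, 11, 21, 0, 19, 16, 22, 1, 8, 6, 12, 20]
[i] adj suffixes → lcp
  [1] 3/17 → 2 ('aa')
  [2] 17/4 → 2 ('aa')
  [3] 4/14 → 1 ('a')
  [4] 14/10 → 1 ('a')
  [5] 10/18 → 1 ('a')
  [6] 18/5 → 1 ('a')
  [7] 5/2 → 0 ('')
  [8] 2/9 → 2 ('ba')
  [9] 9/15 → 1 ('b')
  [10] 15/7 → 1 ('b')
  [11] 7/13 → 0 ('')
  [12] 13/11 → 1 ('c')
  [13] 11/21 → 0 ('')
  [14] 21/0 → 2 ('df')
  [15] 0/19 → 1 ('d')
  [16] 19/16 → 0 ('')
  [17] 16/22 → 0 ('')
  [18] 22/1 → 1 ('f')
  [19] 1/8 → 3 ('fba')
  [20] 8/6 → 2 ('fb')
  [21] 6/12 → 1 ('f')
  [22] 12/20 → 0 ('')

n(n+1)/2 = 23·24/2 = 276
Σ LCP = 0 + 2 + 2 + 1 + 1 + 1 + 1 + 0 + 2 + 1 + 1 + 0 + 1 + 0 + 2 + 1 + 0 + 0 + 1 + 3 + 2 + 1 + 0 = 23
distinct = 276 − 23 = 253

253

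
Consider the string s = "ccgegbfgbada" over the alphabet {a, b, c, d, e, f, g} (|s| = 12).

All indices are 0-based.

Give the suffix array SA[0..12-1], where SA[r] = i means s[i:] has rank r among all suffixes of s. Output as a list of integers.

sorted suffixes:
  #0 SA[0]=11  'a'
  #1 SA[1]=9  'ada'
  #2 SA[2]=8  'bada'
  #3 SA[3]=5  'bfgbada'
  #4 SA[4]=0  'ccgegbfgbada'
  #5 SA[5]=1  'cgegbfgbada'
  #6 SA[6]=10  'da'
  #7 SA[7]=3  'egbfgbada'
  #8 SA[8]=6  'fgbada'
  #9 SA[9]=7  'gbada'
  #10 SA[10]=4  'gbfgbada'
  #11 SA[11]=2  'gegbfgbada'

[11, 9, 8, 5, 0, 1, 10, 3, 6, 7, 4, 2]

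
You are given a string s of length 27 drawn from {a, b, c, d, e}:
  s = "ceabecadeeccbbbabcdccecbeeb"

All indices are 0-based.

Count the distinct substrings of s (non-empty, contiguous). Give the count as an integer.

347

rank | idx | suffix
   0 |  15 | abcdccecbeeb
   1 |   2 | abecadeeccbbbabcdccecbeeb
   2 |   6 | adeeccbbbabcdccecbeeb
   3 |  26 | b
   4 |  14 | babcdccecbeeb
   5 |  13 | bbabcdccecbeeb
   6 |  12 | bbbabcdccecbeeb
   7 |  16 | bcdccecbeeb
   8 |   3 | becadeeccbbbabcdccecbeeb
   9 |  23 | beeb
  10 |   5 | cadeeccbbbabcdccecbeeb
  11 |  11 | cbbbabcdccecbeeb
  12 |  22 | cbeeb
  13 |  10 | ccbbbabcdccecbeeb
  14 |  19 | ccecbeeb
  15 |  17 | cdccecbeeb
  16 |   0 | ceabecadeeccbbbabcdccecbeeb
  17 |  20 | cecbeeb
  18 |  18 | dccecbeeb
  19 |   7 | deeccbbbabcdccecbeeb
  20 |   1 | eabecadeeccbbbabcdccecbeeb
  21 |  25 | eb
  22 |   4 | ecadeeccbbbabcdccecbeeb
  23 |  21 | ecbeeb
  24 |   9 | eccbbbabcdccecbeeb
  25 |  24 | eeb
  26 |   8 | eeccbbbabcdccecbeeb

SA = [15, 2, 6, 26, 14, 13, 12, 16, 3, 23, 5, 11, 22, 10, 19, 17, 0, 20, 18, 7, 1, 25, 4, 21, 9, 24, 8]
rank  pair      lcp
   1  s[15:],s[2:]  2  'ab'
   2  s[2:],s[6:]  1  'a'
   3  s[6:],s[26:]  0  ''
   4  s[26:],s[14:]  1  'b'
   5  s[14:],s[13:]  1  'b'
   6  s[13:],s[12:]  2  'bb'
   7  s[12:],s[16:]  1  'b'
   8  s[16:],s[3:]  1  'b'
   9  s[3:],s[23:]  2  'be'
  10  s[23:],s[5:]  0  ''
  11  s[5:],s[11:]  1  'c'
  12  s[11:],s[22:]  2  'cb'
  13  s[22:],s[10:]  1  'c'
  14  s[10:],s[19:]  2  'cc'
  15  s[19:],s[17:]  1  'c'
  16  s[17:],s[0:]  1  'c'
  17  s[0:],s[20:]  2  'ce'
  18  s[20:],s[18:]  0  ''
  19  s[18:],s[7:]  1  'd'
  20  s[7:],s[1:]  0  ''
  21  s[1:],s[25:]  1  'e'
  22  s[25:],s[4:]  1  'e'
  23  s[4:],s[21:]  2  'ec'
  24  s[21:],s[9:]  2  'ec'
  25  s[9:],s[24:]  1  'e'
  26  s[24:],s[8:]  2  'ee'

n(n+1)/2 = 27·28/2 = 378
Σ LCP = 0 + 2 + 1 + 0 + 1 + 1 + 2 + 1 + 1 + 2 + 0 + 1 + 2 + 1 + 2 + 1 + 1 + 2 + 0 + 1 + 0 + 1 + 1 + 2 + 2 + 1 + 2 = 31
distinct = 378 − 31 = 347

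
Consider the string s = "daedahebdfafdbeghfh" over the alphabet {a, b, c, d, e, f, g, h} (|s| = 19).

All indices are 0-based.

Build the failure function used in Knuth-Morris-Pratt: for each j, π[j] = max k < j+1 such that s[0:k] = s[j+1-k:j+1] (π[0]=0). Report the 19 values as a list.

π[0] = 0
j=1 s[j]='a': π[1]=0 (border '')
j=2 s[j]='e': π[2]=0 (border '')
j=3 s[j]='d': π[3]=1 (border 'd')
j=4 s[j]='a': π[4]=2 (border 'da')
j=5 s[j]='h': k: 2→0; π[5]=0 (border '')
j=6 s[j]='e': π[6]=0 (border '')
j=7 s[j]='b': π[7]=0 (border '')
j=8 s[j]='d': π[8]=1 (border 'd')
j=9 s[j]='f': k: 1→0; π[9]=0 (border '')
j=10 s[j]='a': π[10]=0 (border '')
j=11 s[j]='f': π[11]=0 (border '')
j=12 s[j]='d': π[12]=1 (border 'd')
j=13 s[j]='b': k: 1→0; π[13]=0 (border '')
j=14 s[j]='e': π[14]=0 (border '')
j=15 s[j]='g': π[15]=0 (border '')
j=16 s[j]='h': π[16]=0 (border '')
j=17 s[j]='f': π[17]=0 (border '')
j=18 s[j]='h': π[18]=0 (border '')

[0, 0, 0, 1, 2, 0, 0, 0, 1, 0, 0, 0, 1, 0, 0, 0, 0, 0, 0]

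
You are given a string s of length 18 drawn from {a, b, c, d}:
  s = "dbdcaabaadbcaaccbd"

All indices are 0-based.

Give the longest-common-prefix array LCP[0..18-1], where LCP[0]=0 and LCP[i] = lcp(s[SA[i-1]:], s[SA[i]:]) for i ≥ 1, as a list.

rank→(start, suffix):
  0 → (4, 'aabaadbcaaccbd')
  1 → (12, 'aaccbd')
  2 → (7, 'aadbcaaccbd')
  3 → (5, 'abaadbcaaccbd')
  4 → (13, 'accbd')
  5 → (8, 'adbcaaccbd')
  6 → (6, 'baadbcaaccbd')
  7 → (10, 'bcaaccbd')
  8 → (16, 'bd')
  9 → (1, 'bdcaabaadbcaaccbd')
  10 → (3, 'caabaadbcaaccbd')
  11 → (11, 'caaccbd')
  12 → (15, 'cbd')
  13 → (14, 'ccbd')
  14 → (17, 'd')
  15 → (9, 'dbcaaccbd')
  16 → (0, 'dbdcaabaadbcaaccbd')
  17 → (2, 'dcaabaadbcaaccbd')

SA = [4, 12, 7, 5, 13, 8, 6, 10, 16, 1, 3, 11, 15, 14, 17, 9, 0, 2]
[i] adj suffixes → lcp
  [1] 4/12 → 2 ('aa')
  [2] 12/7 → 2 ('aa')
  [3] 7/5 → 1 ('a')
  [4] 5/13 → 1 ('a')
  [5] 13/8 → 1 ('a')
  [6] 8/6 → 0 ('')
  [7] 6/10 → 1 ('b')
  [8] 10/16 → 1 ('b')
  [9] 16/1 → 2 ('bd')
  [10] 1/3 → 0 ('')
  [11] 3/11 → 3 ('caa')
  [12] 11/15 → 1 ('c')
  [13] 15/14 → 1 ('c')
  [14] 14/17 → 0 ('')
  [15] 17/9 → 1 ('d')
  [16] 9/0 → 2 ('db')
  [17] 0/2 → 1 ('d')

[0, 2, 2, 1, 1, 1, 0, 1, 1, 2, 0, 3, 1, 1, 0, 1, 2, 1]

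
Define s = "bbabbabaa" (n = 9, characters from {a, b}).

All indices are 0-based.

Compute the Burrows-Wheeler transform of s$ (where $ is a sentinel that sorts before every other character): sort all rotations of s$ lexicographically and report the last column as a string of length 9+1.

rank  rotation    last
    0  $bbabbabaa  a
    1  a$bbabbaba  a
    2  aa$bbabbab  b
    3  abaa$bbabb  b
    4  abbabaa$bb  b
    5  baa$bbabba  a
    6  babaa$bbab  b
    7  babbabaa$b  b
    8  bbabaa$bba  a
    9  bbabbabaa$  $

aabbbabba$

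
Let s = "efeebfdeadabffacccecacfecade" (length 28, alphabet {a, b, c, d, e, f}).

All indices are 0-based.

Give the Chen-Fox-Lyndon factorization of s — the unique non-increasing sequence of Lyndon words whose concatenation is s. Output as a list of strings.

emit factor 1: 'ef' (i=0, period=2)
emit factor 2: 'e' (i=2, period=1)
emit factor 3: 'e' (i=3, period=1)
emit factor 4: 'bfde' (i=4, period=4)
emit factor 5: 'ad' (i=8, period=2)
emit factor 6: 'abffacccecacfecade' (i=10, period=18)

["ef", "e", "e", "bfde", "ad", "abffacccecacfecade"]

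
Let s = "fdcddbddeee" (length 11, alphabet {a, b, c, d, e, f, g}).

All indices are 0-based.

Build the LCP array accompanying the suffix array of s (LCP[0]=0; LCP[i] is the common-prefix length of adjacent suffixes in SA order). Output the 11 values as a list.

rank | idx | suffix
   0 |   5 | bddeee
   1 |   2 | cddbddeee
   2 |   4 | dbddeee
   3 |   1 | dcddbddeee
   4 |   3 | ddbddeee
   5 |   6 | ddeee
   6 |   7 | deee
   7 |  10 | e
   8 |   9 | ee
   9 |   8 | eee
  10 |   0 | fdcddbddeee

SA = [5, 2, 4, 1, 3, 6, 7, 10, 9, 8, 0]
[i] adj suffixes → lcp
  [1] 5/2 → 0 ('')
  [2] 2/4 → 0 ('')
  [3] 4/1 → 1 ('d')
  [4] 1/3 → 1 ('d')
  [5] 3/6 → 2 ('dd')
  [6] 6/7 → 1 ('d')
  [7] 7/10 → 0 ('')
  [8] 10/9 → 1 ('e')
  [9] 9/8 → 2 ('ee')
  [10] 8/0 → 0 ('')

[0, 0, 0, 1, 1, 2, 1, 0, 1, 2, 0]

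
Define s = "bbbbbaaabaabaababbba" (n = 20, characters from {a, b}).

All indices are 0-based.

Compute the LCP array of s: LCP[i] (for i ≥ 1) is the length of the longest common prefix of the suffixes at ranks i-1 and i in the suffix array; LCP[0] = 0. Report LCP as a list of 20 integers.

sorted suffixes:
  #0 SA[0]=19  'a'
  #1 SA[1]=5  'aaabaabaababbba'
  #2 SA[2]=6  'aabaabaababbba'
  #3 SA[3]=9  'aabaababbba'
  #4 SA[4]=12  'aababbba'
  #5 SA[5]=7  'abaabaababbba'
  #6 SA[6]=10  'abaababbba'
  #7 SA[7]=13  'ababbba'
  #8 SA[8]=15  'abbba'
  #9 SA[9]=18  'ba'
  #10 SA[10]=4  'baaabaabaababbba'
  #11 SA[11]=8  'baabaababbba'
  #12 SA[12]=11  'baababbba'
  #13 SA[13]=14  'babbba'
  #14 SA[14]=17  'bba'
  #15 SA[15]=3  'bbaaabaabaababbba'
  #16 SA[16]=16  'bbba'
  #17 SA[17]=2  'bbbaaabaabaababbba'
  #18 SA[18]=1  'bbbbaaabaabaababbba'
  #19 SA[19]=0  'bbbbbaaabaabaababbba'

SA = [19, 5, 6, 9, 12, 7, 10, 13, 15, 18, 4, 8, 11, 14, 17, 3, 16, 2, 1, 0]
i: (SA[i-1],SA[i]) lcp shared
  1: (19,5) 1 'a'
  2: (5,6) 2 'aa'
  3: (6,9) 7 'aabaaba'
  4: (9,12) 4 'aaba'
  5: (12,7) 1 'a'
  6: (7,10) 6 'abaaba'
  7: (10,13) 3 'aba'
  8: (13,15) 2 'ab'
  9: (15,18) 0 ''
  10: (18,4) 2 'ba'
  11: (4,8) 3 'baa'
  12: (8,11) 5 'baaba'
  13: (11,14) 2 'ba'
  14: (14,17) 1 'b'
  15: (17,3) 3 'bba'
  16: (3,16) 2 'bb'
  17: (16,2) 4 'bbba'
  18: (2,1) 3 'bbb'
  19: (1,0) 4 'bbbb'

[0, 1, 2, 7, 4, 1, 6, 3, 2, 0, 2, 3, 5, 2, 1, 3, 2, 4, 3, 4]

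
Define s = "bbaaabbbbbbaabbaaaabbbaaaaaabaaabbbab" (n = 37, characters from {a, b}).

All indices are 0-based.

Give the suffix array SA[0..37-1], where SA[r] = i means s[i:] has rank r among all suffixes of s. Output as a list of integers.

[22, 23, 24, 15, 25, 16, 29, 2, 26, 11, 17, 30, 3, 35, 27, 12, 18, 31, 4, 36, 21, 14, 28, 1, 10, 34, 20, 13, 0, 9, 33, 19, 8, 32, 7, 6, 5]

rank→(start, suffix):
  0 → (22, 'aaaaaabaaabbbab')
  1 → (23, 'aaaaabaaabbbab')
  2 → (24, 'aaaabaaabbbab')
  3 → (15, 'aaaabbbaaaaaabaaabbbab')
  4 → (25, 'aaabaaabbbab')
  5 → (16, 'aaabbbaaaaaabaaabbbab')
  6 → (29, 'aaabbbab')
  7 → (2, 'aaabbbbbbaabbaaaabbbaaaaaabaaabbbab')
  8 → (26, 'aabaaabbbab')
  9 → (11, 'aabbaaaabbbaaaaaabaaabbbab')
  10 → (17, 'aabbbaaaaaabaaabbbab')
  11 → (30, 'aabbbab')
  12 → (3, 'aabbbbbbaabbaaaabbbaaaaaabaaabbbab')
  13 → (35, 'ab')
  14 → (27, 'abaaabbbab')
  15 → (12, 'abbaaaabbbaaaaaabaaabbbab')
  16 → (18, 'abbbaaaaaabaaabbbab')
  17 → (31, 'abbbab')
  18 → (4, 'abbbbbbaabbaaaabbbaaaaaabaaabbbab')
  19 → (36, 'b')
  20 → (21, 'baaaaaabaaabbbab')
  21 → (14, 'baaaabbbaaaaaabaaabbbab')
  22 → (28, 'baaabbbab')
  23 → (1, 'baaabbbbbbaabbaaaabbbaaaaaabaaabbbab')
  24 → (10, 'baabbaaaabbbaaaaaabaaabbbab')
  25 → (34, 'bab')
  26 → (20, 'bbaaaaaabaaabbbab')
  27 → (13, 'bbaaaabbbaaaaaabaaabbbab')
  28 → (0, 'bbaaabbbbbbaabbaaaabbbaaaaaabaaabbbab')
  29 → (9, 'bbaabbaaaabbbaaaaaabaaabbbab')
  30 → (33, 'bbab')
  31 → (19, 'bbbaaaaaabaaabbbab')
  32 → (8, 'bbbaabbaaaabbbaaaaaabaaabbbab')
  33 → (32, 'bbbab')
  34 → (7, 'bbbbaabbaaaabbbaaaaaabaaabbbab')
  35 → (6, 'bbbbbaabbaaaabbbaaaaaabaaabbbab')
  36 → (5, 'bbbbbbaabbaaaabbbaaaaaabaaabbbab')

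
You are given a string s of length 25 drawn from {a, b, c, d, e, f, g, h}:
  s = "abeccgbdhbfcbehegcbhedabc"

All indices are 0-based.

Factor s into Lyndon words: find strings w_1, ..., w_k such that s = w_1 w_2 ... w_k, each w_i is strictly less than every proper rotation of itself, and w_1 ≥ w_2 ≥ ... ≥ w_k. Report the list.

["abeccgbdhbfcbehegcbhed", "abc"]

emit factor 1: 'abeccgbdhbfcbehegcbhed' (i=0, period=22)
emit factor 2: 'abc' (i=22, period=3)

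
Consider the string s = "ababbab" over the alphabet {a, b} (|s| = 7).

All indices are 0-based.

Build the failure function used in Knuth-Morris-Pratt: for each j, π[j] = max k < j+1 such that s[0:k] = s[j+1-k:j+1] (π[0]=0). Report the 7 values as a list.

[0, 0, 1, 2, 0, 1, 2]

π[0] = 0
j=1 s[j]='b': π[1]=0 (border '')
j=2 s[j]='a': π[2]=1 (border 'a')
j=3 s[j]='b': π[3]=2 (border 'ab')
j=4 s[j]='b': k: 2→0; π[4]=0 (border '')
j=5 s[j]='a': π[5]=1 (border 'a')
j=6 s[j]='b': π[6]=2 (border 'ab')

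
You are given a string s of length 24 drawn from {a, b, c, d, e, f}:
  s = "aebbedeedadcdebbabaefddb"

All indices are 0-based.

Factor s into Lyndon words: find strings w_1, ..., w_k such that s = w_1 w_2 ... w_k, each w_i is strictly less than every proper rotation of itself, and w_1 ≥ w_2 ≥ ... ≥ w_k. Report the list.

emit factor 1: 'aebbedeed' (i=0, period=9)
emit factor 2: 'adcdebb' (i=9, period=7)
emit factor 3: 'abaefddb' (i=16, period=8)

["aebbedeed", "adcdebb", "abaefddb"]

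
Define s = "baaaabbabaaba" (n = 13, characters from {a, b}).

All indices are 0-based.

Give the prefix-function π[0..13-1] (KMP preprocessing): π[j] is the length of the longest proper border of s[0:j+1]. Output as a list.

[0, 0, 0, 0, 0, 1, 1, 2, 1, 2, 3, 1, 2]

π[0] = 0
j=1 s[j]='a': π[1]=0 (border '')
j=2 s[j]='a': π[2]=0 (border '')
j=3 s[j]='a': π[3]=0 (border '')
j=4 s[j]='a': π[4]=0 (border '')
j=5 s[j]='b': π[5]=1 (border 'b')
j=6 s[j]='b': k: 1→0; π[6]=1 (border 'b')
j=7 s[j]='a': π[7]=2 (border 'ba')
j=8 s[j]='b': k: 2→0; π[8]=1 (border 'b')
j=9 s[j]='a': π[9]=2 (border 'ba')
j=10 s[j]='a': π[10]=3 (border 'baa')
j=11 s[j]='b': k: 3→0; π[11]=1 (border 'b')
j=12 s[j]='a': π[12]=2 (border 'ba')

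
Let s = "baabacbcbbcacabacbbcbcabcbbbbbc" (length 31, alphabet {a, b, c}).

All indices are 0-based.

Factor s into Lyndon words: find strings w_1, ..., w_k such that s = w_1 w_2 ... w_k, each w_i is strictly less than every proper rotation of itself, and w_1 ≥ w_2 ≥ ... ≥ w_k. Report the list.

["b", "aabacbcbbcacabacbbcbcabcbbbbbc"]

emit factor 1: 'b' (i=0, period=1)
emit factor 2: 'aabacbcbbcacabacbbcbcabcbbbbbc' (i=1, period=30)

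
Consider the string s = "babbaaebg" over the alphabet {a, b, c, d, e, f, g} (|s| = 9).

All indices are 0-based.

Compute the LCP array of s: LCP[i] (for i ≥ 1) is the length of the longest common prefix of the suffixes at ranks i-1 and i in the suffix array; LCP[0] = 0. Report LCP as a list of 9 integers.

rank | idx | suffix
   0 |   4 | aaebg
   1 |   1 | abbaaebg
   2 |   5 | aebg
   3 |   3 | baaebg
   4 |   0 | babbaaebg
   5 |   2 | bbaaebg
   6 |   7 | bg
   7 |   6 | ebg
   8 |   8 | g

SA = [4, 1, 5, 3, 0, 2, 7, 6, 8]
rank  pair      lcp
   1  s[4:],s[1:]  1  'a'
   2  s[1:],s[5:]  1  'a'
   3  s[5:],s[3:]  0  ''
   4  s[3:],s[0:]  2  'ba'
   5  s[0:],s[2:]  1  'b'
   6  s[2:],s[7:]  1  'b'
   7  s[7:],s[6:]  0  ''
   8  s[6:],s[8:]  0  ''

[0, 1, 1, 0, 2, 1, 1, 0, 0]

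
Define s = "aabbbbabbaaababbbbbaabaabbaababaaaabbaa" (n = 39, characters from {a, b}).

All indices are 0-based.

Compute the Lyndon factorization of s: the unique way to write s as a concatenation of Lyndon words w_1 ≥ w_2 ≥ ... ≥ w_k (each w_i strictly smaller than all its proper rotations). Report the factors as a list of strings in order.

emit factor 1: 'aabbbbabb' (i=0, period=9)
emit factor 2: 'aaababbbbbaabaabbaabab' (i=9, period=22)
emit factor 3: 'aaaabb' (i=31, period=6)
emit factor 4: 'a' (i=37, period=1)
emit factor 5: 'a' (i=38, period=1)

["aabbbbabb", "aaababbbbbaabaabbaabab", "aaaabb", "a", "a"]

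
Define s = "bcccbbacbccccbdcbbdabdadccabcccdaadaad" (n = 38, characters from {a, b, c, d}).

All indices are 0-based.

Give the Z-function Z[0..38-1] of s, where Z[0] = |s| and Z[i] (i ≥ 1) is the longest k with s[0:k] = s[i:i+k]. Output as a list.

[38, 0, 0, 0, 1, 1, 0, 0, 4, 0, 0, 0, 0, 1, 0, 0, 1, 1, 0, 0, 1, 0, 0, 0, 0, 0, 0, 4, 0, 0, 0, 0, 0, 0, 0, 0, 0, 0]

Z[0]=38
i=1: fresh scan; Z[1]=0
i=2: fresh scan; Z[2]=0
i=3: fresh scan; Z[3]=0
i=4: fresh scan; Z[4]=1 extend→box=[4,5)
i=5: fresh scan; Z[5]=1 extend→box=[5,6)
i=6: fresh scan; Z[6]=0
i=7: fresh scan; Z[7]=0
i=8: fresh scan; Z[8]=4 extend→box=[8,12)
i=9: min(r-i=3, Z[1]=0)=0; Z[9]=0
i=10: min(r-i=2, Z[2]=0)=0; Z[10]=0
i=11: min(r-i=1, Z[3]=0)=0; Z[11]=0
i=12: fresh scan; Z[12]=0
i=13: fresh scan; Z[13]=1 extend→box=[13,14)
i=14: fresh scan; Z[14]=0
i=15: fresh scan; Z[15]=0
i=16: fresh scan; Z[16]=1 extend→box=[16,17)
i=17: fresh scan; Z[17]=1 extend→box=[17,18)
i=18: fresh scan; Z[18]=0
i=19: fresh scan; Z[19]=0
i=20: fresh scan; Z[20]=1 extend→box=[20,21)
i=21: fresh scan; Z[21]=0
i=22: fresh scan; Z[22]=0
i=23: fresh scan; Z[23]=0
i=24: fresh scan; Z[24]=0
i=25: fresh scan; Z[25]=0
i=26: fresh scan; Z[26]=0
i=27: fresh scan; Z[27]=4 extend→box=[27,31)
i=28: min(r-i=3, Z[1]=0)=0; Z[28]=0
i=29: min(r-i=2, Z[2]=0)=0; Z[29]=0
i=30: min(r-i=1, Z[3]=0)=0; Z[30]=0
i=31: fresh scan; Z[31]=0
i=32: fresh scan; Z[32]=0
i=33: fresh scan; Z[33]=0
i=34: fresh scan; Z[34]=0
i=35: fresh scan; Z[35]=0
i=36: fresh scan; Z[36]=0
i=37: fresh scan; Z[37]=0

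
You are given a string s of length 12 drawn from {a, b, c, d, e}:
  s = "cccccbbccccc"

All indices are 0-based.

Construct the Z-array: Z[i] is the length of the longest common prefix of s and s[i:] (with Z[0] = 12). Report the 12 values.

Z[0]=12
i=1: fresh scan; Z[1]=4 grow→box=[1,5)
i=2: min(r-i=3, Z[1]=4)=3; Z[2]=3
i=3: min(r-i=2, Z[2]=3)=2; Z[3]=2
i=4: min(r-i=1, Z[3]=2)=1; Z[4]=1
i=5: fresh scan; Z[5]=0
i=6: fresh scan; Z[6]=0
i=7: fresh scan; Z[7]=5 grow→box=[7,12)
i=8: min(r-i=4, Z[1]=4)=4; Z[8]=4
i=9: min(r-i=3, Z[2]=3)=3; Z[9]=3
i=10: min(r-i=2, Z[3]=2)=2; Z[10]=2
i=11: min(r-i=1, Z[4]=1)=1; Z[11]=1

[12, 4, 3, 2, 1, 0, 0, 5, 4, 3, 2, 1]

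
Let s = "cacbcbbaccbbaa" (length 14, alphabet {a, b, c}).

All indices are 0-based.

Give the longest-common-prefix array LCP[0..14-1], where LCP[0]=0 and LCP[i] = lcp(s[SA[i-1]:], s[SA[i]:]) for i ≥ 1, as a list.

[0, 1, 1, 2, 0, 2, 1, 3, 1, 0, 1, 4, 2, 1]

sorted suffixes:
  #0 SA[0]=13  'a'
  #1 SA[1]=12  'aa'
  #2 SA[2]=1  'acbcbbaccbbaa'
  #3 SA[3]=7  'accbbaa'
  #4 SA[4]=11  'baa'
  #5 SA[5]=6  'baccbbaa'
  #6 SA[6]=10  'bbaa'
  #7 SA[7]=5  'bbaccbbaa'
  #8 SA[8]=3  'bcbbaccbbaa'
  #9 SA[9]=0  'cacbcbbaccbbaa'
  #10 SA[10]=9  'cbbaa'
  #11 SA[11]=4  'cbbaccbbaa'
  #12 SA[12]=2  'cbcbbaccbbaa'
  #13 SA[13]=8  'ccbbaa'

SA = [13, 12, 1, 7, 11, 6, 10, 5, 3, 0, 9, 4, 2, 8]
rank  pair      lcp
   1  s[13:],s[12:]  1  'a'
   2  s[12:],s[1:]  1  'a'
   3  s[1:],s[7:]  2  'ac'
   4  s[7:],s[11:]  0  ''
   5  s[11:],s[6:]  2  'ba'
   6  s[6:],s[10:]  1  'b'
   7  s[10:],s[5:]  3  'bba'
   8  s[5:],s[3:]  1  'b'
   9  s[3:],s[0:]  0  ''
  10  s[0:],s[9:]  1  'c'
  11  s[9:],s[4:]  4  'cbba'
  12  s[4:],s[2:]  2  'cb'
  13  s[2:],s[8:]  1  'c'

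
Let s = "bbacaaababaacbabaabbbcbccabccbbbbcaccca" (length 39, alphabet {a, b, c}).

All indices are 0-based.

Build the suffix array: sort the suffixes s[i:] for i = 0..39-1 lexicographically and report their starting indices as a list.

[38, 4, 5, 16, 10, 14, 8, 6, 17, 25, 2, 11, 34, 15, 9, 13, 7, 1, 0, 29, 30, 18, 31, 19, 32, 20, 22, 26, 37, 3, 24, 33, 12, 28, 21, 36, 23, 27, 35]

rank | idx | suffix
   0 |  38 | a
   1 |   4 | aaababaacbabaabbbcbccabccbbbbcaccca
   2 |   5 | aababaacbabaabbbcbccabccbbbbcaccca
   3 |  16 | aabbbcbccabccbbbbcaccca
   4 |  10 | aacbabaabbbcbccabccbbbbcaccca
   5 |  14 | abaabbbcbccabccbbbbcaccca
   6 |   8 | abaacbabaabbbcbccabccbbbbcaccca
   7 |   6 | ababaacbabaabbbcbccabccbbbbcaccca
   8 |  17 | abbbcbccabccbbbbcaccca
   9 |  25 | abccbbbbcaccca
  10 |   2 | acaaababaacbabaabbbcbccabccbbbbcaccca
  11 |  11 | acbabaabbbcbccabccbbbbcaccca
  12 |  34 | accca
  13 |  15 | baabbbcbccabccbbbbcaccca
  14 |   9 | baacbabaabbbcbccabccbbbbcaccca
  15 |  13 | babaabbbcbccabccbbbbcaccca
  16 |   7 | babaacbabaabbbcbccabccbbbbcaccca
  17 |   1 | bacaaababaacbabaabbbcbccabccbbbbcaccca
  18 |   0 | bbacaaababaacbabaabbbcbccabccbbbbcaccca
  19 |  29 | bbbbcaccca
  20 |  30 | bbbcaccca
  21 |  18 | bbbcbccabccbbbbcaccca
  22 |  31 | bbcaccca
  23 |  19 | bbcbccabccbbbbcaccca
  24 |  32 | bcaccca
  25 |  20 | bcbccabccbbbbcaccca
  26 |  22 | bccabccbbbbcaccca
  27 |  26 | bccbbbbcaccca
  28 |  37 | ca
  29 |   3 | caaababaacbabaabbbcbccabccbbbbcaccca
  30 |  24 | cabccbbbbcaccca
  31 |  33 | caccca
  32 |  12 | cbabaabbbcbccabccbbbbcaccca
  33 |  28 | cbbbbcaccca
  34 |  21 | cbccabccbbbbcaccca
  35 |  36 | cca
  36 |  23 | ccabccbbbbcaccca
  37 |  27 | ccbbbbcaccca
  38 |  35 | ccca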